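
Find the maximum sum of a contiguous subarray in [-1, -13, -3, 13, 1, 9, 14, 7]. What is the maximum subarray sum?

Using Kadane's algorithm on [-1, -13, -3, 13, 1, 9, 14, 7]:

Scanning through the array:
Position 1 (value -13): max_ending_here = -13, max_so_far = -1
Position 2 (value -3): max_ending_here = -3, max_so_far = -1
Position 3 (value 13): max_ending_here = 13, max_so_far = 13
Position 4 (value 1): max_ending_here = 14, max_so_far = 14
Position 5 (value 9): max_ending_here = 23, max_so_far = 23
Position 6 (value 14): max_ending_here = 37, max_so_far = 37
Position 7 (value 7): max_ending_here = 44, max_so_far = 44

Maximum subarray: [13, 1, 9, 14, 7]
Maximum sum: 44

The maximum subarray is [13, 1, 9, 14, 7] with sum 44. This subarray runs from index 3 to index 7.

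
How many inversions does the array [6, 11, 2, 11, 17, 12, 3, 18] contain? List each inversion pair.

Finding inversions in [6, 11, 2, 11, 17, 12, 3, 18]:

(0, 2): arr[0]=6 > arr[2]=2
(0, 6): arr[0]=6 > arr[6]=3
(1, 2): arr[1]=11 > arr[2]=2
(1, 6): arr[1]=11 > arr[6]=3
(3, 6): arr[3]=11 > arr[6]=3
(4, 5): arr[4]=17 > arr[5]=12
(4, 6): arr[4]=17 > arr[6]=3
(5, 6): arr[5]=12 > arr[6]=3

Total inversions: 8

The array has 8 inversion(s): (0,2), (0,6), (1,2), (1,6), (3,6), (4,5), (4,6), (5,6). Each pair (i,j) satisfies i < j and arr[i] > arr[j].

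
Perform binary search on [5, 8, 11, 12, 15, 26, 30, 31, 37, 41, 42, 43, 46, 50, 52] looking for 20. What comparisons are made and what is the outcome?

Binary search for 20 in [5, 8, 11, 12, 15, 26, 30, 31, 37, 41, 42, 43, 46, 50, 52]:

lo=0, hi=14, mid=7, arr[mid]=31 -> 31 > 20, search left half
lo=0, hi=6, mid=3, arr[mid]=12 -> 12 < 20, search right half
lo=4, hi=6, mid=5, arr[mid]=26 -> 26 > 20, search left half
lo=4, hi=4, mid=4, arr[mid]=15 -> 15 < 20, search right half
lo=5 > hi=4, target 20 not found

Binary search determines that 20 is not in the array after 4 comparisons. The search space was exhausted without finding the target.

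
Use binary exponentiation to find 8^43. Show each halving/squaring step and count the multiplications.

Computing 8^43 by squaring (build up from 8^1; each line after the first costs one multiplication):

8^1 = 8
8^2 = (8^1)^2 = 8^2 = 64
8^4 = (8^2)^2 = 64^2 = 4096
8^5 = 8 * 8^4 = 8 * 4096 = 32768
8^10 = (8^5)^2 = 32768^2 = 1073741824
8^20 = (8^10)^2 = 1073741824^2 = 1152921504606846976
8^21 = 8 * 8^20 = 8 * 1152921504606846976 = 9223372036854775808
8^42 = (8^21)^2 = 9223372036854775808^2 = 85070591730234615865843651857942052864
8^43 = 8 * 8^42 = 8 * 85070591730234615865843651857942052864 = 680564733841876926926749214863536422912

Result: 680564733841876926926749214863536422912
Multiplications needed: 8 (8 lines after 8^1)

8^43 = 680564733841876926926749214863536422912. Using exponentiation by squaring, this requires 8 multiplications. The key idea: if the exponent is even, square the half-power; if odd, multiply by the base once.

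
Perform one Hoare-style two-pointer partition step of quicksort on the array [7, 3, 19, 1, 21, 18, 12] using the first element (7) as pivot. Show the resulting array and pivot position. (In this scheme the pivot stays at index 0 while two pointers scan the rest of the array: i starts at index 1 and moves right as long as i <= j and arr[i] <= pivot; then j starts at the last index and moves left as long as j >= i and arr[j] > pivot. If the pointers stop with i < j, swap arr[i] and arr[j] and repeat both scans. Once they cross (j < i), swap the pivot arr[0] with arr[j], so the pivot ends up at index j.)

Hoare-style two-pointer partition with pivot = 7:

Initial array: [7, 3, 19, 1, 21, 18, 12]

Pointers start at i = 1, j = 6.
i stops at index 2 (arr[2]=19 > 7), j stops at index 3 (arr[3]=1 <= 7): swap arr[2] and arr[3], array becomes [7, 3, 1, 19, 21, 18, 12]
i ends at 3, j ends at 2: the pointers have crossed (j < i), so scanning stops.

Swap pivot arr[0] with arr[2] to place pivot at position 2: [1, 3, 7, 19, 21, 18, 12]
Pivot position: 2

After partitioning with pivot 7, the array becomes [1, 3, 7, 19, 21, 18, 12]. The pivot is placed at index 2. All elements to the left of the pivot are <= 7, and all elements to the right are > 7.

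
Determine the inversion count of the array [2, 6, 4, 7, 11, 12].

Finding inversions in [2, 6, 4, 7, 11, 12]:

(1, 2): arr[1]=6 > arr[2]=4

Total inversions: 1

The array has 1 inversion(s): (1,2). Each pair (i,j) satisfies i < j and arr[i] > arr[j].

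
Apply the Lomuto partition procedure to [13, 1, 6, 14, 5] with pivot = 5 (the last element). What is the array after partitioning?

Lomuto partition with pivot = 5:

Initial array: [13, 1, 6, 14, 5]

arr[0]=13 > 5: no swap
arr[1]=1 <= 5: swap with position 0, array becomes [1, 13, 6, 14, 5]
arr[2]=6 > 5: no swap
arr[3]=14 > 5: no swap

Place pivot at position 1: [1, 5, 6, 14, 13]
Pivot position: 1

After partitioning with pivot 5, the array becomes [1, 5, 6, 14, 13]. The pivot is placed at index 1. All elements to the left of the pivot are <= 5, and all elements to the right are > 5.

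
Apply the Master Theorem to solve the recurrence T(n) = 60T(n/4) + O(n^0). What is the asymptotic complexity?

Master Theorem for T(n) = 60T(n/4) + O(n^0):

a = 60, b = 4, c = 0
log_b(a) = log_4(60) = 2.9534

Case 1: c = 0 < log_4(60) = 2.9534
T(n) = O(n^(log_4 60))

For T(n) = 60T(n/4) + O(n^0): log_4(60) = 2.9534. This is Case 1 of the Master Theorem (c < log_b(a), work dominated by leaves), giving O(n^(log_4 60)).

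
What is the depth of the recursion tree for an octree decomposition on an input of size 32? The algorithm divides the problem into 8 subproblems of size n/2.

For divide and conquer with division factor 2:

Problem sizes at each level:
Level 0: 32
Level 1: 16
Level 2: 8
Level 3: 4
Level 4: 2
Level 5: 1

The root is level 0 and the size-1 base case is level 5 (the tree spans levels 0 through 5, i.e. 6 levels counting the root), so the depth is the number of divisions: log_2(32) = 5

The recursion tree depth is log_2(32) = 5. At each level, the problem size is divided by 2, so it takes 5 divisions to reduce to a base case of size 1. The algorithm makes 8 recursive calls at each level.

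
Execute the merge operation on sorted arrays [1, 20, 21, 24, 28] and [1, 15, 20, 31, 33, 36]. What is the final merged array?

Merging process:

Compare 1 vs 1: take 1 from left. Merged: [1]
Compare 20 vs 1: take 1 from right. Merged: [1, 1]
Compare 20 vs 15: take 15 from right. Merged: [1, 1, 15]
Compare 20 vs 20: take 20 from left. Merged: [1, 1, 15, 20]
Compare 21 vs 20: take 20 from right. Merged: [1, 1, 15, 20, 20]
Compare 21 vs 31: take 21 from left. Merged: [1, 1, 15, 20, 20, 21]
Compare 24 vs 31: take 24 from left. Merged: [1, 1, 15, 20, 20, 21, 24]
Compare 28 vs 31: take 28 from left. Merged: [1, 1, 15, 20, 20, 21, 24, 28]
Append remaining from right: [31, 33, 36]. Merged: [1, 1, 15, 20, 20, 21, 24, 28, 31, 33, 36]

Final merged array: [1, 1, 15, 20, 20, 21, 24, 28, 31, 33, 36]
Total comparisons: 8

The merged array is [1, 1, 15, 20, 20, 21, 24, 28, 31, 33, 36], requiring 8 comparisons. The merge step runs in O(n) time where n is the total number of elements.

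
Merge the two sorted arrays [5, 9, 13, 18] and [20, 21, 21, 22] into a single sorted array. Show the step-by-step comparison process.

Merging process:

Compare 5 vs 20: take 5 from left. Merged: [5]
Compare 9 vs 20: take 9 from left. Merged: [5, 9]
Compare 13 vs 20: take 13 from left. Merged: [5, 9, 13]
Compare 18 vs 20: take 18 from left. Merged: [5, 9, 13, 18]
Append remaining from right: [20, 21, 21, 22]. Merged: [5, 9, 13, 18, 20, 21, 21, 22]

Final merged array: [5, 9, 13, 18, 20, 21, 21, 22]
Total comparisons: 4

The merged array is [5, 9, 13, 18, 20, 21, 21, 22], requiring 4 comparisons. The merge step runs in O(n) time where n is the total number of elements.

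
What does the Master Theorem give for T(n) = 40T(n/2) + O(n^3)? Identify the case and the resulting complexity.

Master Theorem for T(n) = 40T(n/2) + O(n^3):

a = 40, b = 2, c = 3
log_b(a) = log_2(40) = 5.3219

Case 1: c = 3 < log_2(40) = 5.3219
T(n) = O(n^(log_2 40))

For T(n) = 40T(n/2) + O(n^3): log_2(40) = 5.3219. This is Case 1 of the Master Theorem (c < log_b(a), work dominated by leaves), giving O(n^(log_2 40)).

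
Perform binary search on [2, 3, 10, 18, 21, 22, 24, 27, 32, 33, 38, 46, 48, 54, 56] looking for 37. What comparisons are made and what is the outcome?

Binary search for 37 in [2, 3, 10, 18, 21, 22, 24, 27, 32, 33, 38, 46, 48, 54, 56]:

lo=0, hi=14, mid=7, arr[mid]=27 -> 27 < 37, search right half
lo=8, hi=14, mid=11, arr[mid]=46 -> 46 > 37, search left half
lo=8, hi=10, mid=9, arr[mid]=33 -> 33 < 37, search right half
lo=10, hi=10, mid=10, arr[mid]=38 -> 38 > 37, search left half
lo=10 > hi=9, target 37 not found

Binary search determines that 37 is not in the array after 4 comparisons. The search space was exhausted without finding the target.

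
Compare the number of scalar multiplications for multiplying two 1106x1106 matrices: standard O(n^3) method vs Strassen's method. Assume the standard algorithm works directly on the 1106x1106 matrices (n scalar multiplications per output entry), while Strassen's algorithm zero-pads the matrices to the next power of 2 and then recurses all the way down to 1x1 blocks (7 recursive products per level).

Matrix multiplication for 1106x1106 matrices:

Strassen's algorithm requires power-of-2 dimensions. Pad 1106x1106 to 2048x2048 (next power of 2).

Standard algorithm: 1106^3 = 1352899016 multiplications
Strassen's algorithm: 7^(log2(2048)) = 7^11 = 1977326743 multiplications
Difference: 1352899016 - 1977326743 = -624427727 (Strassen uses MORE here due to padding overhead — for small or just-over-power-of-2 n, padding can outweigh the per-level savings)

Standard: 1352899016 multiplications (1106^3). Strassen: 1977326743 multiplications (7^11, after padding to 2048x2048). Strassen reduces 8 recursive multiplications to 7 at each level.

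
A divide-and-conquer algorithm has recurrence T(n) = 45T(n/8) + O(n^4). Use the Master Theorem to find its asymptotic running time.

Master Theorem for T(n) = 45T(n/8) + O(n^4):

a = 45, b = 8, c = 4
log_b(a) = log_8(45) = 1.8306

Case 3: c = 4 > log_8(45) = 1.8306
T(n) = O(n^4) = O(n^4)

For T(n) = 45T(n/8) + O(n^4): log_8(45) = 1.8306. This is Case 3 of the Master Theorem (c > log_b(a), work dominated by root), giving O(n^4).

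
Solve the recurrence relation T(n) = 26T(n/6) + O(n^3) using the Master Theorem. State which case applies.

Master Theorem for T(n) = 26T(n/6) + O(n^3):

a = 26, b = 6, c = 3
log_b(a) = log_6(26) = 1.8184

Case 3: c = 3 > log_6(26) = 1.8184
T(n) = O(n^3) = O(n^3)

For T(n) = 26T(n/6) + O(n^3): log_6(26) = 1.8184. This is Case 3 of the Master Theorem (c > log_b(a), work dominated by root), giving O(n^3).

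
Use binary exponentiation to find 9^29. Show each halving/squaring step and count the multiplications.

Computing 9^29 by squaring (build up from 9^1; each line after the first costs one multiplication):

9^1 = 9
9^2 = (9^1)^2 = 9^2 = 81
9^3 = 9 * 9^2 = 9 * 81 = 729
9^6 = (9^3)^2 = 729^2 = 531441
9^7 = 9 * 9^6 = 9 * 531441 = 4782969
9^14 = (9^7)^2 = 4782969^2 = 22876792454961
9^28 = (9^14)^2 = 22876792454961^2 = 523347633027360537213511521
9^29 = 9 * 9^28 = 9 * 523347633027360537213511521 = 4710128697246244834921603689

Result: 4710128697246244834921603689
Multiplications needed: 7 (7 lines after 9^1)

9^29 = 4710128697246244834921603689. Using exponentiation by squaring, this requires 7 multiplications. The key idea: if the exponent is even, square the half-power; if odd, multiply by the base once.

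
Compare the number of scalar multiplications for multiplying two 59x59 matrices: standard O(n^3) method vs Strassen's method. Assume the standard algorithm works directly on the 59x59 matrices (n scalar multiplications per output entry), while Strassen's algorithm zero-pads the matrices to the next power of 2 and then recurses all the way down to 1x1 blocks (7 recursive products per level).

Matrix multiplication for 59x59 matrices:

Strassen's algorithm requires power-of-2 dimensions. Pad 59x59 to 64x64 (next power of 2).

Standard algorithm: 59^3 = 205379 multiplications
Strassen's algorithm: 7^(log2(64)) = 7^6 = 117649 multiplications
Savings: 205379 - 117649 = 87730 multiplications

Standard: 205379 multiplications (59^3). Strassen: 117649 multiplications (7^6, after padding to 64x64). Strassen reduces 8 recursive multiplications to 7 at each level.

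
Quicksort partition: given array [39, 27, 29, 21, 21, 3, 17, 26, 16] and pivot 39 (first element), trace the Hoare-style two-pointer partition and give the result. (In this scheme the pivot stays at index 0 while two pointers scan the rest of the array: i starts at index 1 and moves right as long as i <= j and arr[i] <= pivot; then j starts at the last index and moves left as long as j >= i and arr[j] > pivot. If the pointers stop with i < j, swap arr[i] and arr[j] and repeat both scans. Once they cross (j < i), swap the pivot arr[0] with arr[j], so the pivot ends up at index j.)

Hoare-style two-pointer partition with pivot = 39:

Initial array: [39, 27, 29, 21, 21, 3, 17, 26, 16]

Pointers start at i = 1, j = 8.
i ends at 9, j ends at 8: the pointers have crossed (j < i), so scanning stops.

Swap pivot arr[0] with arr[8] to place pivot at position 8: [16, 27, 29, 21, 21, 3, 17, 26, 39]
Pivot position: 8

After partitioning with pivot 39, the array becomes [16, 27, 29, 21, 21, 3, 17, 26, 39]. The pivot is placed at index 8. All elements to the left of the pivot are <= 39, and all elements to the right are > 39.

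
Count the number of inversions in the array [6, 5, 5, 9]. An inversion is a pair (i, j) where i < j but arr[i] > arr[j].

Finding inversions in [6, 5, 5, 9]:

(0, 1): arr[0]=6 > arr[1]=5
(0, 2): arr[0]=6 > arr[2]=5

Total inversions: 2

The array has 2 inversion(s): (0,1), (0,2). Each pair (i,j) satisfies i < j and arr[i] > arr[j].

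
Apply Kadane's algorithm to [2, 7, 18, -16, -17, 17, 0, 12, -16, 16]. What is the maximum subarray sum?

Using Kadane's algorithm on [2, 7, 18, -16, -17, 17, 0, 12, -16, 16]:

Scanning through the array:
Position 1 (value 7): max_ending_here = 9, max_so_far = 9
Position 2 (value 18): max_ending_here = 27, max_so_far = 27
Position 3 (value -16): max_ending_here = 11, max_so_far = 27
Position 4 (value -17): max_ending_here = -6, max_so_far = 27
Position 5 (value 17): max_ending_here = 17, max_so_far = 27
Position 6 (value 0): max_ending_here = 17, max_so_far = 27
Position 7 (value 12): max_ending_here = 29, max_so_far = 29
Position 8 (value -16): max_ending_here = 13, max_so_far = 29
Position 9 (value 16): max_ending_here = 29, max_so_far = 29

Maximum subarray: [17, 0, 12]
Maximum sum: 29

The maximum subarray is [17, 0, 12] with sum 29. This subarray runs from index 5 to index 7.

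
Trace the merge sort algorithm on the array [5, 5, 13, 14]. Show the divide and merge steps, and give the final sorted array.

Merge sort trace:

Split: [5, 5, 13, 14] -> [5, 5] and [13, 14]
  Split: [5, 5] -> [5] and [5]
  Merge: [5] + [5] -> [5, 5]
  Split: [13, 14] -> [13] and [14]
  Merge: [13] + [14] -> [13, 14]
Merge: [5, 5] + [13, 14] -> [5, 5, 13, 14]

Final sorted array: [5, 5, 13, 14]

The merge sort proceeds by recursively splitting the array and merging sorted halves.
After all merges, the sorted array is [5, 5, 13, 14].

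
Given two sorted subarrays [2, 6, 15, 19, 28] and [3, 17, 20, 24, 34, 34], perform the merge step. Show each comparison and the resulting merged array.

Merging process:

Compare 2 vs 3: take 2 from left. Merged: [2]
Compare 6 vs 3: take 3 from right. Merged: [2, 3]
Compare 6 vs 17: take 6 from left. Merged: [2, 3, 6]
Compare 15 vs 17: take 15 from left. Merged: [2, 3, 6, 15]
Compare 19 vs 17: take 17 from right. Merged: [2, 3, 6, 15, 17]
Compare 19 vs 20: take 19 from left. Merged: [2, 3, 6, 15, 17, 19]
Compare 28 vs 20: take 20 from right. Merged: [2, 3, 6, 15, 17, 19, 20]
Compare 28 vs 24: take 24 from right. Merged: [2, 3, 6, 15, 17, 19, 20, 24]
Compare 28 vs 34: take 28 from left. Merged: [2, 3, 6, 15, 17, 19, 20, 24, 28]
Append remaining from right: [34, 34]. Merged: [2, 3, 6, 15, 17, 19, 20, 24, 28, 34, 34]

Final merged array: [2, 3, 6, 15, 17, 19, 20, 24, 28, 34, 34]
Total comparisons: 9

The merged array is [2, 3, 6, 15, 17, 19, 20, 24, 28, 34, 34], requiring 9 comparisons. The merge step runs in O(n) time where n is the total number of elements.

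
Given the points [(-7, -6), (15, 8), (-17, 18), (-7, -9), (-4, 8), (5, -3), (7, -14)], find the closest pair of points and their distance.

Computing all pairwise distances among 7 points:

d((-7, -6), (15, 8)) = 26.0768
d((-7, -6), (-17, 18)) = 26.0
d((-7, -6), (-7, -9)) = 3.0 <-- minimum
d((-7, -6), (-4, 8)) = 14.3178
d((-7, -6), (5, -3)) = 12.3693
d((-7, -6), (7, -14)) = 16.1245
d((15, 8), (-17, 18)) = 33.5261
d((15, 8), (-7, -9)) = 27.8029
d((15, 8), (-4, 8)) = 19.0
d((15, 8), (5, -3)) = 14.8661
d((15, 8), (7, -14)) = 23.4094
d((-17, 18), (-7, -9)) = 28.7924
d((-17, 18), (-4, 8)) = 16.4012
d((-17, 18), (5, -3)) = 30.4138
d((-17, 18), (7, -14)) = 40.0
d((-7, -9), (-4, 8)) = 17.2627
d((-7, -9), (5, -3)) = 13.4164
d((-7, -9), (7, -14)) = 14.8661
d((-4, 8), (5, -3)) = 14.2127
d((-4, 8), (7, -14)) = 24.5967
d((5, -3), (7, -14)) = 11.1803

Closest pair: (-7, -6) and (-7, -9) with distance 3.0

The closest pair is (-7, -6) and (-7, -9) with Euclidean distance 3.0. For 7 points, brute-force pairwise comparison is shown above. For large n, the divide-and-conquer algorithm (sort by x, recurse on halves, check the dividing strip) achieves O(n log n).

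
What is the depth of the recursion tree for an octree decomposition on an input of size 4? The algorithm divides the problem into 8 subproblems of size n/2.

For divide and conquer with division factor 2:

Problem sizes at each level:
Level 0: 4
Level 1: 2
Level 2: 1

The root is level 0 and the size-1 base case is level 2 (the tree spans levels 0 through 2, i.e. 3 levels counting the root), so the depth is the number of divisions: log_2(4) = 2

The recursion tree depth is log_2(4) = 2. At each level, the problem size is divided by 2, so it takes 2 divisions to reduce to a base case of size 1. The algorithm makes 8 recursive calls at each level.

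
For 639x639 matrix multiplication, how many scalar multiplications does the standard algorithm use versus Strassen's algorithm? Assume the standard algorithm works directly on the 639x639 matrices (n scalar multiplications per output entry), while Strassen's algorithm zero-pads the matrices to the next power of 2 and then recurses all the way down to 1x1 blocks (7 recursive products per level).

Matrix multiplication for 639x639 matrices:

Strassen's algorithm requires power-of-2 dimensions. Pad 639x639 to 1024x1024 (next power of 2).

Standard algorithm: 639^3 = 260917119 multiplications
Strassen's algorithm: 7^(log2(1024)) = 7^10 = 282475249 multiplications
Difference: 260917119 - 282475249 = -21558130 (Strassen uses MORE here due to padding overhead — for small or just-over-power-of-2 n, padding can outweigh the per-level savings)

Standard: 260917119 multiplications (639^3). Strassen: 282475249 multiplications (7^10, after padding to 1024x1024). Strassen reduces 8 recursive multiplications to 7 at each level.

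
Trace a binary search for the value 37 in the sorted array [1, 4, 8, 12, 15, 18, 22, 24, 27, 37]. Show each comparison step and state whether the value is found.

Binary search for 37 in [1, 4, 8, 12, 15, 18, 22, 24, 27, 37]:

lo=0, hi=9, mid=4, arr[mid]=15 -> 15 < 37, search right half
lo=5, hi=9, mid=7, arr[mid]=24 -> 24 < 37, search right half
lo=8, hi=9, mid=8, arr[mid]=27 -> 27 < 37, search right half
lo=9, hi=9, mid=9, arr[mid]=37 -> Found target at index 9!

Binary search finds 37 at index 9 after 4 comparisons. The search repeatedly halves the search space by comparing with the middle element.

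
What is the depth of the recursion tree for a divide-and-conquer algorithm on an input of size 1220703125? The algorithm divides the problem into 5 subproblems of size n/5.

For divide and conquer with division factor 5:

Problem sizes at each level:
Level 0: 1220703125
Level 1: 244140625
Level 2: 48828125
Level 3: 9765625
Level 4: 1953125
Level 5: 390625
Level 6: 78125
Level 7: 15625
Level 8: 3125
Level 9: 625
Level 10: 125
Level 11: 25
Level 12: 5
Level 13: 1

The root is level 0 and the size-1 base case is level 13 (the tree spans levels 0 through 13, i.e. 14 levels counting the root), so the depth is the number of divisions: log_5(1220703125) = 13

The recursion tree depth is log_5(1220703125) = 13. At each level, the problem size is divided by 5, so it takes 13 divisions to reduce to a base case of size 1. The algorithm makes 5 recursive calls at each level.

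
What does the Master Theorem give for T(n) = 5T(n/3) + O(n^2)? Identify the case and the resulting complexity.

Master Theorem for T(n) = 5T(n/3) + O(n^2):

a = 5, b = 3, c = 2
log_b(a) = log_3(5) = 1.4650

Case 3: c = 2 > log_3(5) = 1.4650
T(n) = O(n^2) = O(n^2)

For T(n) = 5T(n/3) + O(n^2): log_3(5) = 1.4650. This is Case 3 of the Master Theorem (c > log_b(a), work dominated by root), giving O(n^2).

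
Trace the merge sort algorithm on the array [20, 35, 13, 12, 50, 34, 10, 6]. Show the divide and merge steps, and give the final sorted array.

Merge sort trace:

Split: [20, 35, 13, 12, 50, 34, 10, 6] -> [20, 35, 13, 12] and [50, 34, 10, 6]
  Split: [20, 35, 13, 12] -> [20, 35] and [13, 12]
    Split: [20, 35] -> [20] and [35]
    Merge: [20] + [35] -> [20, 35]
    Split: [13, 12] -> [13] and [12]
    Merge: [13] + [12] -> [12, 13]
  Merge: [20, 35] + [12, 13] -> [12, 13, 20, 35]
  Split: [50, 34, 10, 6] -> [50, 34] and [10, 6]
    Split: [50, 34] -> [50] and [34]
    Merge: [50] + [34] -> [34, 50]
    Split: [10, 6] -> [10] and [6]
    Merge: [10] + [6] -> [6, 10]
  Merge: [34, 50] + [6, 10] -> [6, 10, 34, 50]
Merge: [12, 13, 20, 35] + [6, 10, 34, 50] -> [6, 10, 12, 13, 20, 34, 35, 50]

Final sorted array: [6, 10, 12, 13, 20, 34, 35, 50]

The merge sort proceeds by recursively splitting the array and merging sorted halves.
After all merges, the sorted array is [6, 10, 12, 13, 20, 34, 35, 50].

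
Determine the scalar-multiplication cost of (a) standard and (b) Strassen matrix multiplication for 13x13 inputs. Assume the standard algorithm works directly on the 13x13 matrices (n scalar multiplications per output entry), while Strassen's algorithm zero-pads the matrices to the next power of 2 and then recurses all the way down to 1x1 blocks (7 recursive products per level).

Matrix multiplication for 13x13 matrices:

Strassen's algorithm requires power-of-2 dimensions. Pad 13x13 to 16x16 (next power of 2).

Standard algorithm: 13^3 = 2197 multiplications
Strassen's algorithm: 7^(log2(16)) = 7^4 = 2401 multiplications
Difference: 2197 - 2401 = -204 (Strassen uses MORE here due to padding overhead — for small or just-over-power-of-2 n, padding can outweigh the per-level savings)

Standard: 2197 multiplications (13^3). Strassen: 2401 multiplications (7^4, after padding to 16x16). Strassen reduces 8 recursive multiplications to 7 at each level.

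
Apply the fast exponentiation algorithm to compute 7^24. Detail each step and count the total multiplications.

Computing 7^24 by squaring (build up from 7^1; each line after the first costs one multiplication):

7^1 = 7
7^2 = (7^1)^2 = 7^2 = 49
7^3 = 7 * 7^2 = 7 * 49 = 343
7^6 = (7^3)^2 = 343^2 = 117649
7^12 = (7^6)^2 = 117649^2 = 13841287201
7^24 = (7^12)^2 = 13841287201^2 = 191581231380566414401

Result: 191581231380566414401
Multiplications needed: 5 (5 lines after 7^1)

7^24 = 191581231380566414401. Using exponentiation by squaring, this requires 5 multiplications. The key idea: if the exponent is even, square the half-power; if odd, multiply by the base once.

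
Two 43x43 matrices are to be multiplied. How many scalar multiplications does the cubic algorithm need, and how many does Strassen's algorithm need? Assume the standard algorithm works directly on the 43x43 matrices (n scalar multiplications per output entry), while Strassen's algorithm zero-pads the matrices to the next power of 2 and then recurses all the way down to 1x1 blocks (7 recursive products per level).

Matrix multiplication for 43x43 matrices:

Strassen's algorithm requires power-of-2 dimensions. Pad 43x43 to 64x64 (next power of 2).

Standard algorithm: 43^3 = 79507 multiplications
Strassen's algorithm: 7^(log2(64)) = 7^6 = 117649 multiplications
Difference: 79507 - 117649 = -38142 (Strassen uses MORE here due to padding overhead — for small or just-over-power-of-2 n, padding can outweigh the per-level savings)

Standard: 79507 multiplications (43^3). Strassen: 117649 multiplications (7^6, after padding to 64x64). Strassen reduces 8 recursive multiplications to 7 at each level.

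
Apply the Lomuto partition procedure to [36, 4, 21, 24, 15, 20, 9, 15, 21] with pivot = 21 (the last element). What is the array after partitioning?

Lomuto partition with pivot = 21:

Initial array: [36, 4, 21, 24, 15, 20, 9, 15, 21]

arr[0]=36 > 21: no swap
arr[1]=4 <= 21: swap with position 0, array becomes [4, 36, 21, 24, 15, 20, 9, 15, 21]
arr[2]=21 <= 21: swap with position 1, array becomes [4, 21, 36, 24, 15, 20, 9, 15, 21]
arr[3]=24 > 21: no swap
arr[4]=15 <= 21: swap with position 2, array becomes [4, 21, 15, 24, 36, 20, 9, 15, 21]
arr[5]=20 <= 21: swap with position 3, array becomes [4, 21, 15, 20, 36, 24, 9, 15, 21]
arr[6]=9 <= 21: swap with position 4, array becomes [4, 21, 15, 20, 9, 24, 36, 15, 21]
arr[7]=15 <= 21: swap with position 5, array becomes [4, 21, 15, 20, 9, 15, 36, 24, 21]

Place pivot at position 6: [4, 21, 15, 20, 9, 15, 21, 24, 36]
Pivot position: 6

After partitioning with pivot 21, the array becomes [4, 21, 15, 20, 9, 15, 21, 24, 36]. The pivot is placed at index 6. All elements to the left of the pivot are <= 21, and all elements to the right are > 21.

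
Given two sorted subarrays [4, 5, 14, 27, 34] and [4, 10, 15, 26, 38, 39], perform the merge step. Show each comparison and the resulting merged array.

Merging process:

Compare 4 vs 4: take 4 from left. Merged: [4]
Compare 5 vs 4: take 4 from right. Merged: [4, 4]
Compare 5 vs 10: take 5 from left. Merged: [4, 4, 5]
Compare 14 vs 10: take 10 from right. Merged: [4, 4, 5, 10]
Compare 14 vs 15: take 14 from left. Merged: [4, 4, 5, 10, 14]
Compare 27 vs 15: take 15 from right. Merged: [4, 4, 5, 10, 14, 15]
Compare 27 vs 26: take 26 from right. Merged: [4, 4, 5, 10, 14, 15, 26]
Compare 27 vs 38: take 27 from left. Merged: [4, 4, 5, 10, 14, 15, 26, 27]
Compare 34 vs 38: take 34 from left. Merged: [4, 4, 5, 10, 14, 15, 26, 27, 34]
Append remaining from right: [38, 39]. Merged: [4, 4, 5, 10, 14, 15, 26, 27, 34, 38, 39]

Final merged array: [4, 4, 5, 10, 14, 15, 26, 27, 34, 38, 39]
Total comparisons: 9

The merged array is [4, 4, 5, 10, 14, 15, 26, 27, 34, 38, 39], requiring 9 comparisons. The merge step runs in O(n) time where n is the total number of elements.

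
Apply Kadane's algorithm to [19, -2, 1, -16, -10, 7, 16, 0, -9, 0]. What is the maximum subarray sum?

Using Kadane's algorithm on [19, -2, 1, -16, -10, 7, 16, 0, -9, 0]:

Scanning through the array:
Position 1 (value -2): max_ending_here = 17, max_so_far = 19
Position 2 (value 1): max_ending_here = 18, max_so_far = 19
Position 3 (value -16): max_ending_here = 2, max_so_far = 19
Position 4 (value -10): max_ending_here = -8, max_so_far = 19
Position 5 (value 7): max_ending_here = 7, max_so_far = 19
Position 6 (value 16): max_ending_here = 23, max_so_far = 23
Position 7 (value 0): max_ending_here = 23, max_so_far = 23
Position 8 (value -9): max_ending_here = 14, max_so_far = 23
Position 9 (value 0): max_ending_here = 14, max_so_far = 23

Maximum subarray: [7, 16]
Maximum sum: 23

The maximum subarray is [7, 16] with sum 23. This subarray runs from index 5 to index 6.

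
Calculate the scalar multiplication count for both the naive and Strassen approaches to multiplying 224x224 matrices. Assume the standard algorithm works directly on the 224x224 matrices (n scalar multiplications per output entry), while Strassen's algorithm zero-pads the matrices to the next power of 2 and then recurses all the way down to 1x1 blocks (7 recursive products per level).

Matrix multiplication for 224x224 matrices:

Strassen's algorithm requires power-of-2 dimensions. Pad 224x224 to 256x256 (next power of 2).

Standard algorithm: 224^3 = 11239424 multiplications
Strassen's algorithm: 7^(log2(256)) = 7^8 = 5764801 multiplications
Savings: 11239424 - 5764801 = 5474623 multiplications

Standard: 11239424 multiplications (224^3). Strassen: 5764801 multiplications (7^8, after padding to 256x256). Strassen reduces 8 recursive multiplications to 7 at each level.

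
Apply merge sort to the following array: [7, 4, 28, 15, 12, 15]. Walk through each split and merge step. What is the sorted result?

Merge sort trace:

Split: [7, 4, 28, 15, 12, 15] -> [7, 4, 28] and [15, 12, 15]
  Split: [7, 4, 28] -> [7] and [4, 28]
    Split: [4, 28] -> [4] and [28]
    Merge: [4] + [28] -> [4, 28]
  Merge: [7] + [4, 28] -> [4, 7, 28]
  Split: [15, 12, 15] -> [15] and [12, 15]
    Split: [12, 15] -> [12] and [15]
    Merge: [12] + [15] -> [12, 15]
  Merge: [15] + [12, 15] -> [12, 15, 15]
Merge: [4, 7, 28] + [12, 15, 15] -> [4, 7, 12, 15, 15, 28]

Final sorted array: [4, 7, 12, 15, 15, 28]

The merge sort proceeds by recursively splitting the array and merging sorted halves.
After all merges, the sorted array is [4, 7, 12, 15, 15, 28].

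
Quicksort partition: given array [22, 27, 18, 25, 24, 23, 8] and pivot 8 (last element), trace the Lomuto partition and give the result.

Lomuto partition with pivot = 8:

Initial array: [22, 27, 18, 25, 24, 23, 8]

arr[0]=22 > 8: no swap
arr[1]=27 > 8: no swap
arr[2]=18 > 8: no swap
arr[3]=25 > 8: no swap
arr[4]=24 > 8: no swap
arr[5]=23 > 8: no swap

Place pivot at position 0: [8, 27, 18, 25, 24, 23, 22]
Pivot position: 0

After partitioning with pivot 8, the array becomes [8, 27, 18, 25, 24, 23, 22]. The pivot is placed at index 0. All elements to the left of the pivot are <= 8, and all elements to the right are > 8.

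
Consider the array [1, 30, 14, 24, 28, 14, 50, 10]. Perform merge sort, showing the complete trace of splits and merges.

Merge sort trace:

Split: [1, 30, 14, 24, 28, 14, 50, 10] -> [1, 30, 14, 24] and [28, 14, 50, 10]
  Split: [1, 30, 14, 24] -> [1, 30] and [14, 24]
    Split: [1, 30] -> [1] and [30]
    Merge: [1] + [30] -> [1, 30]
    Split: [14, 24] -> [14] and [24]
    Merge: [14] + [24] -> [14, 24]
  Merge: [1, 30] + [14, 24] -> [1, 14, 24, 30]
  Split: [28, 14, 50, 10] -> [28, 14] and [50, 10]
    Split: [28, 14] -> [28] and [14]
    Merge: [28] + [14] -> [14, 28]
    Split: [50, 10] -> [50] and [10]
    Merge: [50] + [10] -> [10, 50]
  Merge: [14, 28] + [10, 50] -> [10, 14, 28, 50]
Merge: [1, 14, 24, 30] + [10, 14, 28, 50] -> [1, 10, 14, 14, 24, 28, 30, 50]

Final sorted array: [1, 10, 14, 14, 24, 28, 30, 50]

The merge sort proceeds by recursively splitting the array and merging sorted halves.
After all merges, the sorted array is [1, 10, 14, 14, 24, 28, 30, 50].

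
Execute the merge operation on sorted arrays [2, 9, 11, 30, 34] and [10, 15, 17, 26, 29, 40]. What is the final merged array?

Merging process:

Compare 2 vs 10: take 2 from left. Merged: [2]
Compare 9 vs 10: take 9 from left. Merged: [2, 9]
Compare 11 vs 10: take 10 from right. Merged: [2, 9, 10]
Compare 11 vs 15: take 11 from left. Merged: [2, 9, 10, 11]
Compare 30 vs 15: take 15 from right. Merged: [2, 9, 10, 11, 15]
Compare 30 vs 17: take 17 from right. Merged: [2, 9, 10, 11, 15, 17]
Compare 30 vs 26: take 26 from right. Merged: [2, 9, 10, 11, 15, 17, 26]
Compare 30 vs 29: take 29 from right. Merged: [2, 9, 10, 11, 15, 17, 26, 29]
Compare 30 vs 40: take 30 from left. Merged: [2, 9, 10, 11, 15, 17, 26, 29, 30]
Compare 34 vs 40: take 34 from left. Merged: [2, 9, 10, 11, 15, 17, 26, 29, 30, 34]
Append remaining from right: [40]. Merged: [2, 9, 10, 11, 15, 17, 26, 29, 30, 34, 40]

Final merged array: [2, 9, 10, 11, 15, 17, 26, 29, 30, 34, 40]
Total comparisons: 10

The merged array is [2, 9, 10, 11, 15, 17, 26, 29, 30, 34, 40], requiring 10 comparisons. The merge step runs in O(n) time where n is the total number of elements.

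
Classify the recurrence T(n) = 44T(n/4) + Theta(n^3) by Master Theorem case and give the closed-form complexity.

Master Theorem for T(n) = 44T(n/4) + O(n^3):

a = 44, b = 4, c = 3
log_b(a) = log_4(44) = 2.7297

Case 3: c = 3 > log_4(44) = 2.7297
T(n) = O(n^3) = O(n^3)

For T(n) = 44T(n/4) + O(n^3): log_4(44) = 2.7297. This is Case 3 of the Master Theorem (c > log_b(a), work dominated by root), giving O(n^3).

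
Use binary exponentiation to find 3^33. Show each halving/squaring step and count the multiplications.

Computing 3^33 by squaring (build up from 3^1; each line after the first costs one multiplication):

3^1 = 3
3^2 = (3^1)^2 = 3^2 = 9
3^4 = (3^2)^2 = 9^2 = 81
3^8 = (3^4)^2 = 81^2 = 6561
3^16 = (3^8)^2 = 6561^2 = 43046721
3^32 = (3^16)^2 = 43046721^2 = 1853020188851841
3^33 = 3 * 3^32 = 3 * 1853020188851841 = 5559060566555523

Result: 5559060566555523
Multiplications needed: 6 (6 lines after 3^1)

3^33 = 5559060566555523. Using exponentiation by squaring, this requires 6 multiplications. The key idea: if the exponent is even, square the half-power; if odd, multiply by the base once.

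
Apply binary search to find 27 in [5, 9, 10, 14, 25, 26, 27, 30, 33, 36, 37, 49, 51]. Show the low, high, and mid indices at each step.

Binary search for 27 in [5, 9, 10, 14, 25, 26, 27, 30, 33, 36, 37, 49, 51]:

lo=0, hi=12, mid=6, arr[mid]=27 -> Found target at index 6!

Binary search finds 27 at index 6 after 1 comparisons. The search repeatedly halves the search space by comparing with the middle element.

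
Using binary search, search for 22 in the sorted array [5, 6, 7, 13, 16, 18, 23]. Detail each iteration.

Binary search for 22 in [5, 6, 7, 13, 16, 18, 23]:

lo=0, hi=6, mid=3, arr[mid]=13 -> 13 < 22, search right half
lo=4, hi=6, mid=5, arr[mid]=18 -> 18 < 22, search right half
lo=6, hi=6, mid=6, arr[mid]=23 -> 23 > 22, search left half
lo=6 > hi=5, target 22 not found

Binary search determines that 22 is not in the array after 3 comparisons. The search space was exhausted without finding the target.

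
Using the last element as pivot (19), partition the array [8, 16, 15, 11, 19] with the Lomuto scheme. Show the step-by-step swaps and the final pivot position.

Lomuto partition with pivot = 19:

Initial array: [8, 16, 15, 11, 19]

arr[0]=8 <= 19: swap with position 0, array becomes [8, 16, 15, 11, 19]
arr[1]=16 <= 19: swap with position 1, array becomes [8, 16, 15, 11, 19]
arr[2]=15 <= 19: swap with position 2, array becomes [8, 16, 15, 11, 19]
arr[3]=11 <= 19: swap with position 3, array becomes [8, 16, 15, 11, 19]

Place pivot at position 4: [8, 16, 15, 11, 19]
Pivot position: 4

After partitioning with pivot 19, the array becomes [8, 16, 15, 11, 19]. The pivot is placed at index 4. All elements to the left of the pivot are <= 19, and all elements to the right are > 19.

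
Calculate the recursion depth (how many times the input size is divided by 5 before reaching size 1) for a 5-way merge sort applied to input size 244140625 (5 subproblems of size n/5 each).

For divide and conquer with division factor 5:

Problem sizes at each level:
Level 0: 244140625
Level 1: 48828125
Level 2: 9765625
Level 3: 1953125
Level 4: 390625
Level 5: 78125
Level 6: 15625
Level 7: 3125
Level 8: 625
Level 9: 125
Level 10: 25
Level 11: 5
Level 12: 1

The root is level 0 and the size-1 base case is level 12 (the tree spans levels 0 through 12, i.e. 13 levels counting the root), so the depth is the number of divisions: log_5(244140625) = 12

The recursion tree depth is log_5(244140625) = 12. At each level, the problem size is divided by 5, so it takes 12 divisions to reduce to a base case of size 1. The algorithm makes 5 recursive calls at each level.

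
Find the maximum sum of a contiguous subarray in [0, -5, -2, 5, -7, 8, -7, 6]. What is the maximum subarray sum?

Using Kadane's algorithm on [0, -5, -2, 5, -7, 8, -7, 6]:

Scanning through the array:
Position 1 (value -5): max_ending_here = -5, max_so_far = 0
Position 2 (value -2): max_ending_here = -2, max_so_far = 0
Position 3 (value 5): max_ending_here = 5, max_so_far = 5
Position 4 (value -7): max_ending_here = -2, max_so_far = 5
Position 5 (value 8): max_ending_here = 8, max_so_far = 8
Position 6 (value -7): max_ending_here = 1, max_so_far = 8
Position 7 (value 6): max_ending_here = 7, max_so_far = 8

Maximum subarray: [8]
Maximum sum: 8

The maximum subarray is [8] with sum 8. This subarray runs from index 5 to index 5.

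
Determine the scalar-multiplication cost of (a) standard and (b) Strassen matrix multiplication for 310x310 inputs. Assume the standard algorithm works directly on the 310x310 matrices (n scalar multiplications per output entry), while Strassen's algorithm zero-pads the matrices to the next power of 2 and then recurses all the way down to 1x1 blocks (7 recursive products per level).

Matrix multiplication for 310x310 matrices:

Strassen's algorithm requires power-of-2 dimensions. Pad 310x310 to 512x512 (next power of 2).

Standard algorithm: 310^3 = 29791000 multiplications
Strassen's algorithm: 7^(log2(512)) = 7^9 = 40353607 multiplications
Difference: 29791000 - 40353607 = -10562607 (Strassen uses MORE here due to padding overhead — for small or just-over-power-of-2 n, padding can outweigh the per-level savings)

Standard: 29791000 multiplications (310^3). Strassen: 40353607 multiplications (7^9, after padding to 512x512). Strassen reduces 8 recursive multiplications to 7 at each level.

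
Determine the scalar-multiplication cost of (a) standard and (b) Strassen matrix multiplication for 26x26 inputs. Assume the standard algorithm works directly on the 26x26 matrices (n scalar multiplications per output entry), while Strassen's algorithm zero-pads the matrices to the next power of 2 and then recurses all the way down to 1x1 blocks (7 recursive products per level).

Matrix multiplication for 26x26 matrices:

Strassen's algorithm requires power-of-2 dimensions. Pad 26x26 to 32x32 (next power of 2).

Standard algorithm: 26^3 = 17576 multiplications
Strassen's algorithm: 7^(log2(32)) = 7^5 = 16807 multiplications
Savings: 17576 - 16807 = 769 multiplications

Standard: 17576 multiplications (26^3). Strassen: 16807 multiplications (7^5, after padding to 32x32). Strassen reduces 8 recursive multiplications to 7 at each level.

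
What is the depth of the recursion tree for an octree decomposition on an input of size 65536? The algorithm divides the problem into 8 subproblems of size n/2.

For divide and conquer with division factor 2:

Problem sizes at each level:
Level 0: 65536
Level 1: 32768
Level 2: 16384
Level 3: 8192
Level 4: 4096
Level 5: 2048
Level 6: 1024
Level 7: 512
Level 8: 256
Level 9: 128
Level 10: 64
Level 11: 32
Level 12: 16
Level 13: 8
Level 14: 4
Level 15: 2
Level 16: 1

The root is level 0 and the size-1 base case is level 16 (the tree spans levels 0 through 16, i.e. 17 levels counting the root), so the depth is the number of divisions: log_2(65536) = 16

The recursion tree depth is log_2(65536) = 16. At each level, the problem size is divided by 2, so it takes 16 divisions to reduce to a base case of size 1. The algorithm makes 8 recursive calls at each level.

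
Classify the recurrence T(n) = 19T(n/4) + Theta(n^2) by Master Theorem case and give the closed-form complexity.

Master Theorem for T(n) = 19T(n/4) + O(n^2):

a = 19, b = 4, c = 2
log_b(a) = log_4(19) = 2.1240

Case 1: c = 2 < log_4(19) = 2.1240
T(n) = O(n^(log_4 19))

For T(n) = 19T(n/4) + O(n^2): log_4(19) = 2.1240. This is Case 1 of the Master Theorem (c < log_b(a), work dominated by leaves), giving O(n^(log_4 19)).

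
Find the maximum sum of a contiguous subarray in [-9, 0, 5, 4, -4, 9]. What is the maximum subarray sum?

Using Kadane's algorithm on [-9, 0, 5, 4, -4, 9]:

Scanning through the array:
Position 1 (value 0): max_ending_here = 0, max_so_far = 0
Position 2 (value 5): max_ending_here = 5, max_so_far = 5
Position 3 (value 4): max_ending_here = 9, max_so_far = 9
Position 4 (value -4): max_ending_here = 5, max_so_far = 9
Position 5 (value 9): max_ending_here = 14, max_so_far = 14

Maximum subarray: [0, 5, 4, -4, 9]
Maximum sum: 14

The maximum subarray is [0, 5, 4, -4, 9] with sum 14. This subarray runs from index 1 to index 5.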